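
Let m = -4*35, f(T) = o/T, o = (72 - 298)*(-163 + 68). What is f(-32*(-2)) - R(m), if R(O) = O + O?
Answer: 19695/32 ≈ 615.47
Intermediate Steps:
o = 21470 (o = -226*(-95) = 21470)
f(T) = 21470/T
m = -140
R(O) = 2*O
f(-32*(-2)) - R(m) = 21470/((-32*(-2))) - 2*(-140) = 21470/64 - 1*(-280) = 21470*(1/64) + 280 = 10735/32 + 280 = 19695/32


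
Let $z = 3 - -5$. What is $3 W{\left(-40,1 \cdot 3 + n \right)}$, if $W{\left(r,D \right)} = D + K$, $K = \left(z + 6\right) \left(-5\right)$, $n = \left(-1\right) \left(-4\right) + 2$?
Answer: $-183$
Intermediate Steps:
$z = 8$ ($z = 3 + 5 = 8$)
$n = 6$ ($n = 4 + 2 = 6$)
$K = -70$ ($K = \left(8 + 6\right) \left(-5\right) = 14 \left(-5\right) = -70$)
$W{\left(r,D \right)} = -70 + D$ ($W{\left(r,D \right)} = D - 70 = -70 + D$)
$3 W{\left(-40,1 \cdot 3 + n \right)} = 3 \left(-70 + \left(1 \cdot 3 + 6\right)\right) = 3 \left(-70 + \left(3 + 6\right)\right) = 3 \left(-70 + 9\right) = 3 \left(-61\right) = -183$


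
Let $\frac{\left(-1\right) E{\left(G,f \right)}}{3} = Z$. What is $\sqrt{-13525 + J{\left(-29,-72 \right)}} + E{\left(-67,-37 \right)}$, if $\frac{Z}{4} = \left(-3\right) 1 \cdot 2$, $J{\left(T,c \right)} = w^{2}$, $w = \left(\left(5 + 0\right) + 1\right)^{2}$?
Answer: $72 + i \sqrt{12229} \approx 72.0 + 110.58 i$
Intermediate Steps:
$w = 36$ ($w = \left(5 + 1\right)^{2} = 6^{2} = 36$)
$J{\left(T,c \right)} = 1296$ ($J{\left(T,c \right)} = 36^{2} = 1296$)
$Z = -24$ ($Z = 4 \left(-3\right) 1 \cdot 2 = 4 \left(\left(-3\right) 2\right) = 4 \left(-6\right) = -24$)
$E{\left(G,f \right)} = 72$ ($E{\left(G,f \right)} = \left(-3\right) \left(-24\right) = 72$)
$\sqrt{-13525 + J{\left(-29,-72 \right)}} + E{\left(-67,-37 \right)} = \sqrt{-13525 + 1296} + 72 = \sqrt{-12229} + 72 = i \sqrt{12229} + 72 = 72 + i \sqrt{12229}$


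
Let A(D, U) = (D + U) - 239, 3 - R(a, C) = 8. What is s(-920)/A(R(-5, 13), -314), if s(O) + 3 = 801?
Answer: -133/93 ≈ -1.4301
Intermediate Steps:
R(a, C) = -5 (R(a, C) = 3 - 1*8 = 3 - 8 = -5)
A(D, U) = -239 + D + U
s(O) = 798 (s(O) = -3 + 801 = 798)
s(-920)/A(R(-5, 13), -314) = 798/(-239 - 5 - 314) = 798/(-558) = 798*(-1/558) = -133/93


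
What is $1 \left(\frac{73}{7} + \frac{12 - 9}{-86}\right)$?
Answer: $\frac{6257}{602} \approx 10.394$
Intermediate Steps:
$1 \left(\frac{73}{7} + \frac{12 - 9}{-86}\right) = 1 \left(73 \cdot \frac{1}{7} + \left(12 - 9\right) \left(- \frac{1}{86}\right)\right) = 1 \left(\frac{73}{7} + 3 \left(- \frac{1}{86}\right)\right) = 1 \left(\frac{73}{7} - \frac{3}{86}\right) = 1 \cdot \frac{6257}{602} = \frac{6257}{602}$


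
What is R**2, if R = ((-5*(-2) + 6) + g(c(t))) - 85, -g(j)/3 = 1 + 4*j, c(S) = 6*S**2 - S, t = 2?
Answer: 112896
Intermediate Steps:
c(S) = -S + 6*S**2
g(j) = -3 - 12*j (g(j) = -3*(1 + 4*j) = -3 - 12*j)
R = -336 (R = ((-5*(-2) + 6) + (-3 - 24*(-1 + 6*2))) - 85 = ((10 + 6) + (-3 - 24*(-1 + 12))) - 85 = (16 + (-3 - 24*11)) - 85 = (16 + (-3 - 12*22)) - 85 = (16 + (-3 - 264)) - 85 = (16 - 267) - 85 = -251 - 85 = -336)
R**2 = (-336)**2 = 112896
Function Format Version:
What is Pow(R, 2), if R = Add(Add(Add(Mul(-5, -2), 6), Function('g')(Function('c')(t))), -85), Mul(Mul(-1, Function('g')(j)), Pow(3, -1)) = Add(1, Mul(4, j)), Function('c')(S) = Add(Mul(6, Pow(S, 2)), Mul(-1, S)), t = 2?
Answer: 112896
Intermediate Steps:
Function('c')(S) = Add(Mul(-1, S), Mul(6, Pow(S, 2)))
Function('g')(j) = Add(-3, Mul(-12, j)) (Function('g')(j) = Mul(-3, Add(1, Mul(4, j))) = Add(-3, Mul(-12, j)))
R = -336 (R = Add(Add(Add(Mul(-5, -2), 6), Add(-3, Mul(-12, Mul(2, Add(-1, Mul(6, 2)))))), -85) = Add(Add(Add(10, 6), Add(-3, Mul(-12, Mul(2, Add(-1, 12))))), -85) = Add(Add(16, Add(-3, Mul(-12, Mul(2, 11)))), -85) = Add(Add(16, Add(-3, Mul(-12, 22))), -85) = Add(Add(16, Add(-3, -264)), -85) = Add(Add(16, -267), -85) = Add(-251, -85) = -336)
Pow(R, 2) = Pow(-336, 2) = 112896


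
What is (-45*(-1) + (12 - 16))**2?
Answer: 1681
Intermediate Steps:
(-45*(-1) + (12 - 16))**2 = (45 - 4)**2 = 41**2 = 1681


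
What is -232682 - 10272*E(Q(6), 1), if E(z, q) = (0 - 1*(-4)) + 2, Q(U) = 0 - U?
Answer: -294314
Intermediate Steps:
Q(U) = -U
E(z, q) = 6 (E(z, q) = (0 + 4) + 2 = 4 + 2 = 6)
-232682 - 10272*E(Q(6), 1) = -232682 - 10272*6 = -232682 - 1*61632 = -232682 - 61632 = -294314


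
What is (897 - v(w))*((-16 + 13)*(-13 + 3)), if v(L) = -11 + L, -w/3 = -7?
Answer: 26610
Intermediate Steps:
w = 21 (w = -3*(-7) = 21)
(897 - v(w))*((-16 + 13)*(-13 + 3)) = (897 - (-11 + 21))*((-16 + 13)*(-13 + 3)) = (897 - 1*10)*(-3*(-10)) = (897 - 10)*30 = 887*30 = 26610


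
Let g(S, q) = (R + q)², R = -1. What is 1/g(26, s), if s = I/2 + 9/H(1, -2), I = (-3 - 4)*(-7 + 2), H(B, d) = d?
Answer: 1/144 ≈ 0.0069444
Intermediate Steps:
I = 35 (I = -7*(-5) = 35)
s = 13 (s = 35/2 + 9/(-2) = 35*(½) + 9*(-½) = 35/2 - 9/2 = 13)
g(S, q) = (-1 + q)²
1/g(26, s) = 1/((-1 + 13)²) = 1/(12²) = 1/144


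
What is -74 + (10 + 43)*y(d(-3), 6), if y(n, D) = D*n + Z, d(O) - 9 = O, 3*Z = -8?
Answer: 5078/3 ≈ 1692.7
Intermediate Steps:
Z = -8/3 (Z = (⅓)*(-8) = -8/3 ≈ -2.6667)
d(O) = 9 + O
y(n, D) = -8/3 + D*n (y(n, D) = D*n - 8/3 = -8/3 + D*n)
-74 + (10 + 43)*y(d(-3), 6) = -74 + (10 + 43)*(-8/3 + 6*(9 - 3)) = -74 + 53*(-8/3 + 6*6) = -74 + 53*(-8/3 + 36) = -74 + 53*(100/3) = -74 + 5300/3 = 5078/3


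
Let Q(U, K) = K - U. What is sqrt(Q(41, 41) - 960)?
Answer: 8*I*sqrt(15) ≈ 30.984*I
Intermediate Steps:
sqrt(Q(41, 41) - 960) = sqrt((41 - 1*41) - 960) = sqrt((41 - 41) - 960) = sqrt(0 - 960) = sqrt(-960) = 8*I*sqrt(15)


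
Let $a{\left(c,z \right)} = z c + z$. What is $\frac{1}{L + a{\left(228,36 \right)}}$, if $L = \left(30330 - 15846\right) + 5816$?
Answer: $\frac{1}{28544} \approx 3.5034 \cdot 10^{-5}$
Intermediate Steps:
$a{\left(c,z \right)} = z + c z$ ($a{\left(c,z \right)} = c z + z = z + c z$)
$L = 20300$ ($L = \left(30330 - 15846\right) + 5816 = 14484 + 5816 = 20300$)
$\frac{1}{L + a{\left(228,36 \right)}} = \frac{1}{20300 + 36 \left(1 + 228\right)} = \frac{1}{20300 + 36 \cdot 229} = \frac{1}{20300 + 8244} = \frac{1}{28544}$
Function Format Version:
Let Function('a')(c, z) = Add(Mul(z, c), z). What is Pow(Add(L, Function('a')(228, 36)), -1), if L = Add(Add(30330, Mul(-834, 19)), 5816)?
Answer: Rational(1, 28544) ≈ 3.5034e-5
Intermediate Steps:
Function('a')(c, z) = Add(z, Mul(c, z)) (Function('a')(c, z) = Add(Mul(c, z), z) = Add(z, Mul(c, z)))
L = 20300 (L = Add(Add(30330, -15846), 5816) = Add(14484, 5816) = 20300)
Pow(Add(L, Function('a')(228, 36)), -1) = Pow(Add(20300, Mul(36, Add(1, 228))), -1) = Pow(Add(20300, Mul(36, 229)), -1) = Pow(Add(20300, 8244), -1) = Pow(28544, -1) = Rational(1, 28544)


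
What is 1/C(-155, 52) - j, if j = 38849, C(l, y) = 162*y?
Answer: -327263975/8424 ≈ -38849.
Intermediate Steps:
1/C(-155, 52) - j = 1/(162*52) - 1*38849 = 1/8424 - 38849 = -327263975/8424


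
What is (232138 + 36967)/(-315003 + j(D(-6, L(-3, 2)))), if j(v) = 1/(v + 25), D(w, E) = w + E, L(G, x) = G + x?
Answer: -4843890/5670053 ≈ -0.85429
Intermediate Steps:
D(w, E) = E + w
j(v) = 1/(25 + v)
(232138 + 36967)/(-315003 + j(D(-6, L(-3, 2)))) = (232138 + 36967)/(-315003 + 1/(25 + ((-3 + 2) - 6))) = 269105/(-315003 + 1/(25 + (-1 - 6))) = 269105/(-315003 + 1/(25 - 7)) = 269105/(-315003 + 1/18) = 269105/(-5670053/18) = 269105*(-18/5670053) = -4843890/5670053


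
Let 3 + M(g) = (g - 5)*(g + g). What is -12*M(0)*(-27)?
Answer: -972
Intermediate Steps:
M(g) = -3 + 2*g*(-5 + g) (M(g) = -3 + (g - 5)*(g + g) = -3 + (-5 + g)*(2*g) = -3 + 2*g*(-5 + g))
-12*M(0)*(-27) = -12*(-3 - 10*0 + 2*0**2)*(-27) = -12*(-3 + 0 + 2*0)*(-27) = -12*(-3 + 0 + 0)*(-27) = -12*(-3)*(-27) = 36*(-27) = -972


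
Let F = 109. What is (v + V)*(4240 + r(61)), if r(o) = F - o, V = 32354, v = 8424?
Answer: 174856064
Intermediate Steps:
r(o) = 109 - o
(v + V)*(4240 + r(61)) = (8424 + 32354)*(4240 + (109 - 1*61)) = 40778*(4240 + (109 - 61)) = 40778*(4240 + 48) = 40778*4288 = 174856064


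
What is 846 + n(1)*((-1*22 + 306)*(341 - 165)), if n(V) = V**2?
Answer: 50830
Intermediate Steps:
846 + n(1)*((-1*22 + 306)*(341 - 165)) = 846 + 1**2*((-1*22 + 306)*(341 - 165)) = 846 + 1*((-22 + 306)*176) = 846 + 1*(284*176) = 846 + 1*49984 = 846 + 49984 = 50830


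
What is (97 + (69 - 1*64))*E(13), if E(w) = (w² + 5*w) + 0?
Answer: 23868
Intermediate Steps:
E(w) = w² + 5*w
(97 + (69 - 1*64))*E(13) = (97 + (69 - 1*64))*(13*(5 + 13)) = (97 + (69 - 64))*(13*18) = (97 + 5)*234 = 102*234 = 23868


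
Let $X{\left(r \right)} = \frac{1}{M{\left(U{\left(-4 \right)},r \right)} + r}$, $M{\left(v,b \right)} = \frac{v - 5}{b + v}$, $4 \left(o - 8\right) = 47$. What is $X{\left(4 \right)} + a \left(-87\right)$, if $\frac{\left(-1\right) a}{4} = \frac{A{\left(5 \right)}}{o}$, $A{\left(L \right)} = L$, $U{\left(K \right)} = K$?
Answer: $\frac{6960}{79} \approx 88.101$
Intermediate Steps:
$o = \frac{79}{4}$ ($o = 8 + \frac{1}{4} \cdot 47 = 8 + \frac{47}{4} = \frac{79}{4} \approx 19.75$)
$M{\left(v,b \right)} = \frac{-5 + v}{b + v}$
$X{\left(r \right)} = \frac{1}{r - \frac{9}{-4 + r}}$ ($X{\left(r \right)} = \frac{1}{\frac{-5 - 4}{r - 4} + r} = \frac{1}{\frac{1}{-4 + r} \left(-9\right) + r} = \frac{1}{- \frac{9}{-4 + r} + r} = \frac{1}{r - \frac{9}{-4 + r}}$)
$a = - \frac{80}{79}$ ($a = - 4 \frac{5}{\frac{79}{4}} = - 4 \cdot 5 \cdot \frac{4}{79} = \left(-4\right) \frac{20}{79} = - \frac{80}{79} \approx -1.0127$)
$X{\left(4 \right)} + a \left(-87\right) = \frac{-4 + 4}{-9 + 4 \left(-4 + 4\right)} - - \frac{6960}{79} = \frac{1}{-9 + 4 \cdot 0} \cdot 0 + \frac{6960}{79} = \frac{1}{-9 + 0} \cdot 0 + \frac{6960}{79} = \frac{1}{-9} \cdot 0 + \frac{6960}{79} = \left(- \frac{1}{9}\right) 0 + \frac{6960}{79} = 0 + \frac{6960}{79} = \frac{6960}{79}$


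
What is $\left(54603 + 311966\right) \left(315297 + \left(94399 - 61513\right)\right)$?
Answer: $127633094127$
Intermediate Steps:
$\left(54603 + 311966\right) \left(315297 + \left(94399 - 61513\right)\right) = 366569 \left(315297 + 32886\right) = 366569 \cdot 348183 = 127633094127$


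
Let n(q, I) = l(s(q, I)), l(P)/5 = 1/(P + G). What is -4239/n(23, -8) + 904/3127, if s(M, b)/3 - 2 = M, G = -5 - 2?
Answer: -901359484/15635 ≈ -57650.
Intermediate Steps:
G = -7
s(M, b) = 6 + 3*M
l(P) = 5/(-7 + P) (l(P) = 5/(P - 7) = 5/(-7 + P))
n(q, I) = 5/(-1 + 3*q) (n(q, I) = 5/(-7 + (6 + 3*q)) = 5/(-1 + 3*q))
-4239/n(23, -8) + 904/3127 = -4239/(5/(-1 + 3*23)) + 904/3127 = -4239/(5/(-1 + 69)) + 904*(1/3127) = -4239/(5/68) + 904/3127 = -4239/(5*(1/68)) + 904/3127 = -4239/5/68 + 904/3127 = -4239*68/5 + 904/3127 = -288252/5 + 904/3127 = -901359484/15635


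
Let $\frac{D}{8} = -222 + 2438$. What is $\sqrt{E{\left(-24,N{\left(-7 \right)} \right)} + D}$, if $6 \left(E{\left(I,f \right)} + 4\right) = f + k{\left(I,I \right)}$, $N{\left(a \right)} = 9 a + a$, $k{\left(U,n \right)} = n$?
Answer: $\frac{25 \sqrt{255}}{3} \approx 133.07$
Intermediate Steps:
$N{\left(a \right)} = 10 a$
$E{\left(I,f \right)} = -4 + \frac{I}{6} + \frac{f}{6}$ ($E{\left(I,f \right)} = -4 + \frac{f + I}{6} = -4 + \frac{I + f}{6} = -4 + \left(\frac{I}{6} + \frac{f}{6}\right) = -4 + \frac{I}{6} + \frac{f}{6}$)
$D = 17728$ ($D = 8 \left(-222 + 2438\right) = 8 \cdot 2216 = 17728$)
$\sqrt{E{\left(-24,N{\left(-7 \right)} \right)} + D} = \sqrt{\left(-4 + \frac{1}{6} \left(-24\right) + \frac{10 \left(-7\right)}{6}\right) + 17728} = \sqrt{\left(-4 - 4 + \frac{1}{6} \left(-70\right)\right) + 17728} = \sqrt{\left(-4 - 4 - \frac{35}{3}\right) + 17728} = \sqrt{- \frac{59}{3} + 17728} = \sqrt{\frac{53125}{3}} = \frac{25 \sqrt{255}}{3}$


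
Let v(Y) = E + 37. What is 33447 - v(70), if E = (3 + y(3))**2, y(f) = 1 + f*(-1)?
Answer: 33409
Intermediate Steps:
y(f) = 1 - f
E = 1 (E = (3 + (1 - 1*3))**2 = (3 + (1 - 3))**2 = (3 - 2)**2 = 1**2 = 1)
v(Y) = 38 (v(Y) = 1 + 37 = 38)
33447 - v(70) = 33447 - 1*38 = 33447 - 38 = 33409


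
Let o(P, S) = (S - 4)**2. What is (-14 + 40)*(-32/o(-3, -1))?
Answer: -832/25 ≈ -33.280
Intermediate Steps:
o(P, S) = (-4 + S)**2
(-14 + 40)*(-32/o(-3, -1)) = (-14 + 40)*(-32/(-4 - 1)**2) = 26*(-32/((-5)**2)) = 26*(-32/25) = -832/25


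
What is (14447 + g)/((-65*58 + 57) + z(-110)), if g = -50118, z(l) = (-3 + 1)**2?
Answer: 35671/3709 ≈ 9.6174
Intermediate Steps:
z(l) = 4 (z(l) = (-2)**2 = 4)
(14447 + g)/((-65*58 + 57) + z(-110)) = (14447 - 50118)/((-65*58 + 57) + 4) = -35671/((-3770 + 57) + 4) = -35671/(-3713 + 4) = -35671/(-3709) = -35671*(-1/3709) = 35671/3709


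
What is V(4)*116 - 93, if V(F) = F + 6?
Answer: 1067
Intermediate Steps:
V(F) = 6 + F
V(4)*116 - 93 = (6 + 4)*116 - 93 = 10*116 - 93 = 1160 - 93 = 1067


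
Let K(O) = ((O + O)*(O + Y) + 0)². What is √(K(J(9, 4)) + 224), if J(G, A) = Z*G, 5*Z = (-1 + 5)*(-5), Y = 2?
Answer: 4*√374558 ≈ 2448.0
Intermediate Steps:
Z = -4 (Z = ((-1 + 5)*(-5))/5 = (4*(-5))/5 = (⅕)*(-20) = -4)
J(G, A) = -4*G
K(O) = 4*O²*(2 + O)² (K(O) = ((O + O)*(O + 2) + 0)² = ((2*O)*(2 + O) + 0)² = (2*O*(2 + O) + 0)² = (2*O*(2 + O))² = 4*O²*(2 + O)²)
√(K(J(9, 4)) + 224) = √(4*(-4*9)²*(2 - 4*9)² + 224) = √(4*(-36)²*(2 - 36)² + 224) = √(4*1296*(-34)² + 224) = √(4*1296*1156 + 224) = √(5992704 + 224) = √5992928 = 4*√374558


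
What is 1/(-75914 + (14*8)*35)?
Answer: -1/71994 ≈ -1.3890e-5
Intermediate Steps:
1/(-75914 + (14*8)*35) = 1/(-75914 + 112*35) = 1/(-75914 + 3920) = 1/(-71994) = -1/71994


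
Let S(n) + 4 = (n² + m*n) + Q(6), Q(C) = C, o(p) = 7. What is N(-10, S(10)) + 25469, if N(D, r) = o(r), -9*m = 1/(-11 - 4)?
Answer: 25476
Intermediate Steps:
m = 1/135 (m = -1/(9*(-11 - 4)) = -⅑/(-15) = -⅑*(-1/15) = 1/135 ≈ 0.0074074)
S(n) = 2 + n² + n/135 (S(n) = -4 + ((n² + n/135) + 6) = -4 + (6 + n² + n/135) = 2 + n² + n/135)
N(D, r) = 7
N(-10, S(10)) + 25469 = 7 + 25469 = 25476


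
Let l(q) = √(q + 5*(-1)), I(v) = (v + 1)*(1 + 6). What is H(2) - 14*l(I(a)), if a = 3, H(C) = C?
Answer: 2 - 14*√23 ≈ -65.142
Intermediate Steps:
I(v) = 7 + 7*v (I(v) = (1 + v)*7 = 7 + 7*v)
l(q) = √(-5 + q) (l(q) = √(q - 5) = √(-5 + q))
H(2) - 14*l(I(a)) = 2 - 14*√(-5 + (7 + 7*3)) = 2 - 14*√(-5 + (7 + 21)) = 2 - 14*√(-5 + 28) = 2 - 14*√23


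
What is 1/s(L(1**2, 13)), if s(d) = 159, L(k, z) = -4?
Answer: 1/159 ≈ 0.0062893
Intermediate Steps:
1/s(L(1**2, 13)) = 1/159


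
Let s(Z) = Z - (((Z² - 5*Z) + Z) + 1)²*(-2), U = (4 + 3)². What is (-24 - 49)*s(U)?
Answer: -710503233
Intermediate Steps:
U = 49 (U = 7² = 49)
s(Z) = Z + 2*(1 + Z² - 4*Z)² (s(Z) = Z - ((Z² - 4*Z) + 1)²*(-2) = Z - (1 + Z² - 4*Z)²*(-2) = Z + 2*(1 + Z² - 4*Z)²)
(-24 - 49)*s(U) = (-24 - 49)*(49 + 2*(1 + 49² - 4*49)²) = -73*(49 + 2*(1 + 2401 - 196)²) = -73*(49 + 2*2206²) = -73*(49 + 2*4866436) = -73*(49 + 9732872) = -73*9732921 = -710503233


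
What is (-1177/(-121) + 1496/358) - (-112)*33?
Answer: 7304805/1969 ≈ 3709.9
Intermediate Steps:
(-1177/(-121) + 1496/358) - (-112)*33 = (-1177*(-1/121) + 1496*(1/358)) - 1*(-3696) = (107/11 + 748/179) + 3696 = 27381/1969 + 3696 = 7304805/1969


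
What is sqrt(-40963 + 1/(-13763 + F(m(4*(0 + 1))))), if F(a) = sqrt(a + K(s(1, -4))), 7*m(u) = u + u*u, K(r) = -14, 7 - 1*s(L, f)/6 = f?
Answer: sqrt((3946416390 - 40963*I*sqrt(546))/(-96341 + I*sqrt(546))) ≈ 0.e-10 - 202.39*I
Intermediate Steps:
s(L, f) = 42 - 6*f
m(u) = u/7 + u**2/7 (m(u) = (u + u*u)/7 = (u + u**2)/7 = u/7 + u**2/7)
F(a) = sqrt(-14 + a) (F(a) = sqrt(a - 14) = sqrt(-14 + a))
sqrt(-40963 + 1/(-13763 + F(m(4*(0 + 1))))) = sqrt(-40963 + 1/(-13763 + sqrt(-14 + (4*(0 + 1))*(1 + 4*(0 + 1))/7))) = sqrt(-40963 + 1/(-13763 + sqrt(-14 + (4*1)*(1 + 4*1)/7))) = sqrt(-40963 + 1/(-13763 + sqrt(-14 + (1/7)*4*(1 + 4)))) = sqrt(-40963 + 1/(-13763 + sqrt(-14 + (1/7)*4*5))) = sqrt(-40963 + 1/(-13763 + sqrt(-14 + 20/7))) = sqrt(-40963 + 1/(-13763 + sqrt(-78/7))) = sqrt(-40963 + 1/(-13763 + I*sqrt(546)/7))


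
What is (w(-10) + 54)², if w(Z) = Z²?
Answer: 23716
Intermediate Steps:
(w(-10) + 54)² = ((-10)² + 54)² = (100 + 54)² = 154² = 23716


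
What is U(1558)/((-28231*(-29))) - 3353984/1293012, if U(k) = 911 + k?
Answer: -97953960721/37806701121 ≈ -2.5909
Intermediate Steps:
U(1558)/((-28231*(-29))) - 3353984/1293012 = (911 + 1558)/((-28231*(-29))) - 3353984/1293012 = 2469/818699 - 3353984*1/1293012 = 2469*(1/818699) - 838496/323253 = 2469/818699 - 838496/323253 = -97953960721/37806701121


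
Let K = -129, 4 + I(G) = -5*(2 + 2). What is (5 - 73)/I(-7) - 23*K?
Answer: 17819/6 ≈ 2969.8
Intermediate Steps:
I(G) = -24 (I(G) = -4 - 5*(2 + 2) = -4 - 5*4 = -4 - 20 = -24)
(5 - 73)/I(-7) - 23*K = (5 - 73)/(-24) - 23*(-129) = -68*(-1/24) + 2967 = 17/6 + 2967 = 17819/6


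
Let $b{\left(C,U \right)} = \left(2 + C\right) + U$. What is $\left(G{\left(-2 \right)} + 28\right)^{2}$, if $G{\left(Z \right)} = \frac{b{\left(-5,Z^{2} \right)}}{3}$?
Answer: $\frac{7225}{9} \approx 802.78$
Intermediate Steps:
$b{\left(C,U \right)} = 2 + C + U$
$G{\left(Z \right)} = -1 + \frac{Z^{2}}{3}$ ($G{\left(Z \right)} = \frac{2 - 5 + Z^{2}}{3} = \left(-3 + Z^{2}\right) \frac{1}{3} = -1 + \frac{Z^{2}}{3}$)
$\left(G{\left(-2 \right)} + 28\right)^{2} = \left(\left(-1 + \frac{\left(-2\right)^{2}}{3}\right) + 28\right)^{2} = \left(\left(-1 + \frac{1}{3} \cdot 4\right) + 28\right)^{2} = \left(\left(-1 + \frac{4}{3}\right) + 28\right)^{2} = \left(\frac{1}{3} + 28\right)^{2} = \left(\frac{85}{3}\right)^{2} = \frac{7225}{9}$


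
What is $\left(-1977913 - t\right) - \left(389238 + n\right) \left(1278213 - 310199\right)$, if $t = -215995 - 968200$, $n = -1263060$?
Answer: $845871135790$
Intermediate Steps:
$t = -1184195$
$\left(-1977913 - t\right) - \left(389238 + n\right) \left(1278213 - 310199\right) = \left(-1977913 - -1184195\right) - \left(389238 - 1263060\right) \left(1278213 - 310199\right) = \left(-1977913 + 1184195\right) - \left(-873822\right) 968014 = -793718 - -845871929508 = -793718 + 845871929508 = 845871135790$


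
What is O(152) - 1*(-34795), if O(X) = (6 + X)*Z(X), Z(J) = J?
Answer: 58811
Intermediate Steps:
O(X) = X*(6 + X) (O(X) = (6 + X)*X = X*(6 + X))
O(152) - 1*(-34795) = 152*(6 + 152) - 1*(-34795) = 152*158 + 34795 = 24016 + 34795 = 58811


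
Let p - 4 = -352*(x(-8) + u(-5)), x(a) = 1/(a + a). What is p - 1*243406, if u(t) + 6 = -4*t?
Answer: -248308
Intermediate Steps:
u(t) = -6 - 4*t
x(a) = 1/(2*a)
p = -4902 (p = 4 - 352*((½)/(-8) + (-6 - 4*(-5))) = 4 - 352*((½)*(-⅛) + (-6 + 20)) = 4 - 352*(-1/16 + 14) = 4 - 352*223/16 = 4 - 4906 = -4902)
p - 1*243406 = -4902 - 1*243406 = -4902 - 243406 = -248308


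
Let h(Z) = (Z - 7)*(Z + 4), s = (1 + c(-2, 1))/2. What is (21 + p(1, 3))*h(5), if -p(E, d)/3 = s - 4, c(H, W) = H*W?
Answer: -621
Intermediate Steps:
s = -½ (s = (1 - 2*1)/2 = (1 - 2)*(½) = -1*½ = -½ ≈ -0.50000)
h(Z) = (-7 + Z)*(4 + Z)
p(E, d) = 27/2 (p(E, d) = -3*(-½ - 4) = -3*(-9/2) = 27/2)
(21 + p(1, 3))*h(5) = (21 + 27/2)*(-28 + 5² - 3*5) = 69*(-28 + 25 - 15)/2 = (69/2)*(-18) = -621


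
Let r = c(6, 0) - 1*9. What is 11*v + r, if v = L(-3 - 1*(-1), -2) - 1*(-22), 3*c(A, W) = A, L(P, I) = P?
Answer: 213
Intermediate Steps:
c(A, W) = A/3
v = 20 (v = (-3 - 1*(-1)) - 1*(-22) = (-3 + 1) + 22 = -2 + 22 = 20)
r = -7 (r = (1/3)*6 - 1*9 = 2 - 9 = -7)
11*v + r = 11*20 - 7 = 220 - 7 = 213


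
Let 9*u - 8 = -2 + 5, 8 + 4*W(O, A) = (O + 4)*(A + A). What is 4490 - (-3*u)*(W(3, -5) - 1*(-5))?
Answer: 26621/6 ≈ 4436.8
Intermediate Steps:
W(O, A) = -2 + A*(4 + O)/2 (W(O, A) = -2 + ((O + 4)*(A + A))/4 = -2 + ((4 + O)*(2*A))/4 = -2 + (2*A*(4 + O))/4 = -2 + A*(4 + O)/2)
u = 11/9 (u = 8/9 + (-2 + 5)/9 = 8/9 + (1/9)*3 = 8/9 + 1/3 = 11/9 ≈ 1.2222)
4490 - (-3*u)*(W(3, -5) - 1*(-5)) = 4490 - (-3*11/9)*((-2 + 2*(-5) + (1/2)*(-5)*3) - 1*(-5)) = 4490 - (-11)*((-2 - 10 - 15/2) + 5)/3 = 4490 - (-11)*(-39/2 + 5)/3 = 4490 - (-11)*(-29)/(3*2) = 4490 - 1*319/6 = 4490 - 319/6 = 26621/6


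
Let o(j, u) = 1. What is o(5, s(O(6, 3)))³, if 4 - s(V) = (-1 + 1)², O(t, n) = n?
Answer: 1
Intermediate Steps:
s(V) = 4 (s(V) = 4 - (-1 + 1)² = 4 - 1*0² = 4 - 1*0 = 4 + 0 = 4)
o(5, s(O(6, 3)))³ = 1³ = 1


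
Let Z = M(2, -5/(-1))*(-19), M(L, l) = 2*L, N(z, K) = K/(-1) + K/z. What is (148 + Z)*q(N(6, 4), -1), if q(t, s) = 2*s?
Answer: -144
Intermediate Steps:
N(z, K) = -K + K/z (N(z, K) = K*(-1) + K/z = -K + K/z)
Z = -76 (Z = (2*2)*(-19) = 4*(-19) = -76)
(148 + Z)*q(N(6, 4), -1) = (148 - 76)*(2*(-1)) = 72*(-2) = -144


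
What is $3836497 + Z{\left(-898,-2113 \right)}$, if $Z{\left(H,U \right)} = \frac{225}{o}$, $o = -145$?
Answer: $\frac{111258368}{29} \approx 3.8365 \cdot 10^{6}$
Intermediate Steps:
$Z{\left(H,U \right)} = - \frac{45}{29}$ ($Z{\left(H,U \right)} = \frac{225}{-145} = 225 \left(- \frac{1}{145}\right) = - \frac{45}{29}$)
$3836497 + Z{\left(-898,-2113 \right)} = 3836497 - \frac{45}{29} = \frac{111258368}{29}$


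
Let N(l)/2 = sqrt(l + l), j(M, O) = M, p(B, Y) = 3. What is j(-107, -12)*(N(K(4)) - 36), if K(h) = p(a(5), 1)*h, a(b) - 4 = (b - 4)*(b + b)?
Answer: 3852 - 428*sqrt(6) ≈ 2803.6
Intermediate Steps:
a(b) = 4 + 2*b*(-4 + b) (a(b) = 4 + (b - 4)*(b + b) = 4 + (-4 + b)*(2*b) = 4 + 2*b*(-4 + b))
K(h) = 3*h
N(l) = 2*sqrt(2)*sqrt(l) (N(l) = 2*sqrt(l + l) = 2*sqrt(2*l) = 2*(sqrt(2)*sqrt(l)) = 2*sqrt(2)*sqrt(l))
j(-107, -12)*(N(K(4)) - 36) = -107*(2*sqrt(2)*sqrt(3*4) - 36) = -107*(2*sqrt(2)*sqrt(12) - 36) = -107*(2*sqrt(2)*(2*sqrt(3)) - 36) = -107*(4*sqrt(6) - 36) = -107*(-36 + 4*sqrt(6)) = 3852 - 428*sqrt(6)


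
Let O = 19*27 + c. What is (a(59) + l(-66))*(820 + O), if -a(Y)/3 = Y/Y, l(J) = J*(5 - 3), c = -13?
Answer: -178200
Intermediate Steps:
l(J) = 2*J (l(J) = J*2 = 2*J)
O = 500 (O = 19*27 - 13 = 513 - 13 = 500)
a(Y) = -3 (a(Y) = -3*Y/Y = -3*1 = -3)
(a(59) + l(-66))*(820 + O) = (-3 + 2*(-66))*(820 + 500) = (-3 - 132)*1320 = -135*1320 = -178200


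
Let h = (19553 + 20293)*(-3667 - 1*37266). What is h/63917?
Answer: -1631016318/63917 ≈ -25518.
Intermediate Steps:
h = -1631016318 (h = 39846*(-3667 - 37266) = 39846*(-40933) = -1631016318)
h/63917 = -1631016318/63917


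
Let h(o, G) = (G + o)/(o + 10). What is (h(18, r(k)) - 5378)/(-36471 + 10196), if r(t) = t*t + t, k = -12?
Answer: 75217/367850 ≈ 0.20448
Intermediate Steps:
r(t) = t + t² (r(t) = t² + t = t + t²)
h(o, G) = (G + o)/(10 + o)
(h(18, r(k)) - 5378)/(-36471 + 10196) = ((-12*(1 - 12) + 18)/(10 + 18) - 5378)/(-36471 + 10196) = ((-12*(-11) + 18)/28 - 5378)/(-26275) = ((132 + 18)/28 - 5378)*(-1/26275) = ((1/28)*150 - 5378)*(-1/26275) = (75/14 - 5378)*(-1/26275) = -75217/14*(-1/26275) = 75217/367850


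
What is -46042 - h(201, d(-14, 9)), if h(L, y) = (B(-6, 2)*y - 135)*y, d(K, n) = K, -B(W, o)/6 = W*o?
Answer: -62044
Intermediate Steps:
B(W, o) = -6*W*o
h(L, y) = y*(-135 + 72*y) (h(L, y) = ((-6*(-6)*2)*y - 135)*y = (72*y - 135)*y = (-135 + 72*y)*y = y*(-135 + 72*y))
-46042 - h(201, d(-14, 9)) = -46042 - 9*(-14)*(-15 + 8*(-14)) = -46042 - 9*(-14)*(-15 - 112) = -46042 - 9*(-14)*(-127) = -46042 - 1*16002 = -46042 - 16002 = -62044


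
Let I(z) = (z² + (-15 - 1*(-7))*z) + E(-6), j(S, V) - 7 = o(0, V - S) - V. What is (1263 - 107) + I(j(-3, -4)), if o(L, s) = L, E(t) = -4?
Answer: 1185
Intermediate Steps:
j(S, V) = 7 - V (j(S, V) = 7 + (0 - V) = 7 - V)
I(z) = -4 + z² - 8*z (I(z) = (z² + (-15 - 1*(-7))*z) - 4 = (z² + (-15 + 7)*z) - 4 = (z² - 8*z) - 4 = -4 + z² - 8*z)
(1263 - 107) + I(j(-3, -4)) = (1263 - 107) + (-4 + (7 - 1*(-4))² - 8*(7 - 1*(-4))) = 1156 + (-4 + (7 + 4)² - 8*(7 + 4)) = 1156 + (-4 + 11² - 8*11) = 1156 + (-4 + 121 - 88) = 1156 + 29 = 1185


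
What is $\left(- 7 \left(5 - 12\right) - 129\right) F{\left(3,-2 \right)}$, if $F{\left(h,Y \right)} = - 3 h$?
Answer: $720$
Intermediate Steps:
$\left(- 7 \left(5 - 12\right) - 129\right) F{\left(3,-2 \right)} = \left(- 7 \left(5 - 12\right) - 129\right) \left(\left(-3\right) 3\right) = \left(\left(-7\right) \left(-7\right) - 129\right) \left(-9\right) = \left(49 - 129\right) \left(-9\right) = \left(-80\right) \left(-9\right) = 720$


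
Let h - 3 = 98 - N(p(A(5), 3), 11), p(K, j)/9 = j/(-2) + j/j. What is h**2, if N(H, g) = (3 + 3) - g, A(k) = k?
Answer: 11236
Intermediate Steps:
p(K, j) = 9 - 9*j/2 (p(K, j) = 9*(j/(-2) + j/j) = 9*(j*(-1/2) + 1) = 9*(-j/2 + 1) = 9*(1 - j/2) = 9 - 9*j/2)
N(H, g) = 6 - g
h = 106 (h = 3 + (98 - (6 - 1*11)) = 3 + (98 - (6 - 11)) = 3 + (98 - 1*(-5)) = 3 + (98 + 5) = 3 + 103 = 106)
h**2 = 106**2 = 11236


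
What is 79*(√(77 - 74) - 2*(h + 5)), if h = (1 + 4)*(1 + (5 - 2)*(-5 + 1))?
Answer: 7900 + 79*√3 ≈ 8036.8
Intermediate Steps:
h = -55 (h = 5*(1 + 3*(-4)) = 5*(1 - 12) = 5*(-11) = -55)
79*(√(77 - 74) - 2*(h + 5)) = 79*(√(77 - 74) - 2*(-55 + 5)) = 79*(√3 - 2*(-50)) = 79*(√3 + 100) = 79*(100 + √3) = 7900 + 79*√3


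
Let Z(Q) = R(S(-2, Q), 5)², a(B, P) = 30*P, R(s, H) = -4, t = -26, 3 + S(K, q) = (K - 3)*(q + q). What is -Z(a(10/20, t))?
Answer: -16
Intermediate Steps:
S(K, q) = -3 + 2*q*(-3 + K) (S(K, q) = -3 + (K - 3)*(q + q) = -3 + (-3 + K)*(2*q) = -3 + 2*q*(-3 + K))
Z(Q) = 16 (Z(Q) = (-4)² = 16)
-Z(a(10/20, t)) = -1*16 = -16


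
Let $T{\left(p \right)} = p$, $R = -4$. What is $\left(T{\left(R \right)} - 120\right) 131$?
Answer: $-16244$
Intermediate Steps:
$\left(T{\left(R \right)} - 120\right) 131 = \left(-4 - 120\right) 131 = \left(-124\right) 131 = -16244$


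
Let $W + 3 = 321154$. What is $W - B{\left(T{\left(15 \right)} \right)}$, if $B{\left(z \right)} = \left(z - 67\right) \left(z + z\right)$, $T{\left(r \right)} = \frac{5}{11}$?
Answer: $\frac{38866591}{121} \approx 3.2121 \cdot 10^{5}$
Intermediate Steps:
$T{\left(r \right)} = \frac{5}{11}$ ($T{\left(r \right)} = 5 \cdot \frac{1}{11} = \frac{5}{11}$)
$W = 321151$ ($W = -3 + 321154 = 321151$)
$B{\left(z \right)} = 2 z \left(-67 + z\right)$ ($B{\left(z \right)} = \left(-67 + z\right) 2 z = 2 z \left(-67 + z\right)$)
$W - B{\left(T{\left(15 \right)} \right)} = 321151 - 2 \cdot \frac{5}{11} \left(-67 + \frac{5}{11}\right) = 321151 - 2 \cdot \frac{5}{11} \left(- \frac{732}{11}\right) = 321151 - - \frac{7320}{121} = 321151 + \frac{7320}{121} = \frac{38866591}{121}$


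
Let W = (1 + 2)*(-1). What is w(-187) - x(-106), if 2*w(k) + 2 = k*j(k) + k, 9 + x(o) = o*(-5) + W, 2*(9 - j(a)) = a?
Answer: -40785/4 ≈ -10196.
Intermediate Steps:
j(a) = 9 - a/2
W = -3 (W = 3*(-1) = -3)
x(o) = -12 - 5*o (x(o) = -9 + (o*(-5) - 3) = -9 + (-5*o - 3) = -9 + (-3 - 5*o) = -12 - 5*o)
w(k) = -1 + k/2 + k*(9 - k/2)/2 (w(k) = -1 + (k*(9 - k/2) + k)/2 = -1 + (k + k*(9 - k/2))/2 = -1 + (k/2 + k*(9 - k/2)/2) = -1 + k/2 + k*(9 - k/2)/2)
w(-187) - x(-106) = (-1 + 5*(-187) - ¼*(-187)²) - (-12 - 5*(-106)) = (-1 - 935 - ¼*34969) - (-12 + 530) = (-1 - 935 - 34969/4) - 1*518 = -38713/4 - 518 = -40785/4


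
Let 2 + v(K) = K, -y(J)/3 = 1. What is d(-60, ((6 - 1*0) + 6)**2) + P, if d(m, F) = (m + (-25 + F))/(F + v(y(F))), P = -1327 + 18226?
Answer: 2349020/139 ≈ 16899.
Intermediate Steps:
y(J) = -3 (y(J) = -3*1 = -3)
P = 16899
v(K) = -2 + K
d(m, F) = (-25 + F + m)/(-5 + F) (d(m, F) = (m + (-25 + F))/(F + (-2 - 3)) = (-25 + F + m)/(F - 5) = (-25 + F + m)/(-5 + F))
d(-60, ((6 - 1*0) + 6)**2) + P = (-25 + ((6 - 1*0) + 6)**2 - 60)/(-5 + ((6 - 1*0) + 6)**2) + 16899 = (-25 + ((6 + 0) + 6)**2 - 60)/(-5 + ((6 + 0) + 6)**2) + 16899 = (-25 + (6 + 6)**2 - 60)/(-5 + (6 + 6)**2) + 16899 = (-25 + 12**2 - 60)/(-5 + 12**2) + 16899 = (-25 + 144 - 60)/(-5 + 144) + 16899 = 59/139 + 16899 = 2349020/139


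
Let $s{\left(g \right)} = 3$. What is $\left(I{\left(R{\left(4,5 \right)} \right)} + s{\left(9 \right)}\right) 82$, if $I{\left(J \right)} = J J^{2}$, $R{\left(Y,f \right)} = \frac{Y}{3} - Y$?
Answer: $- \frac{35342}{27} \approx -1309.0$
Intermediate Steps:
$R{\left(Y,f \right)} = - \frac{2 Y}{3}$ ($R{\left(Y,f \right)} = Y \frac{1}{3} - Y = \frac{Y}{3} - Y = - \frac{2 Y}{3}$)
$I{\left(J \right)} = J^{3}$
$\left(I{\left(R{\left(4,5 \right)} \right)} + s{\left(9 \right)}\right) 82 = \left(\left(\left(- \frac{2}{3}\right) 4\right)^{3} + 3\right) 82 = \left(\left(- \frac{8}{3}\right)^{3} + 3\right) 82 = \left(- \frac{512}{27} + 3\right) 82 = \left(- \frac{431}{27}\right) 82 = - \frac{35342}{27}$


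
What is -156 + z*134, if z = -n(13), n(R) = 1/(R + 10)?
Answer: -3722/23 ≈ -161.83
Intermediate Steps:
n(R) = 1/(10 + R)
z = -1/23 (z = -1/(10 + 13) = -1/23 ≈ -0.043478)
-156 + z*134 = -156 - 1/23*134 = -156 - 134/23 = -3722/23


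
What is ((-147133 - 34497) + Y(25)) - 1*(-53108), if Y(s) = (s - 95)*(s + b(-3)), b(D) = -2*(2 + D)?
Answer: -130412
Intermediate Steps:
b(D) = -4 - 2*D
Y(s) = (-95 + s)*(2 + s) (Y(s) = (s - 95)*(s + (-4 - 2*(-3))) = (-95 + s)*(s + (-4 + 6)) = (-95 + s)*(s + 2) = (-95 + s)*(2 + s))
((-147133 - 34497) + Y(25)) - 1*(-53108) = ((-147133 - 34497) + (-190 + 25**2 - 93*25)) - 1*(-53108) = (-181630 + (-190 + 625 - 2325)) + 53108 = (-181630 - 1890) + 53108 = -183520 + 53108 = -130412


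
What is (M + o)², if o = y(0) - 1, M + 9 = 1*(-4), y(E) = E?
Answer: 196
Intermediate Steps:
M = -13 (M = -9 + 1*(-4) = -9 - 4 = -13)
o = -1 (o = 0 - 1 = -1)
(M + o)² = (-13 - 1)² = (-14)² = 196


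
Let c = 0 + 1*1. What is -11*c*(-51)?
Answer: 561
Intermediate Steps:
c = 1 (c = 0 + 1 = 1)
-11*c*(-51) = -11*1*(-51) = -11*(-51) = 561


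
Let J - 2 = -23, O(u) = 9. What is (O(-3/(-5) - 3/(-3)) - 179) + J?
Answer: -191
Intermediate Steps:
J = -21 (J = 2 - 23 = -21)
(O(-3/(-5) - 3/(-3)) - 179) + J = (9 - 179) - 21 = -170 - 21 = -191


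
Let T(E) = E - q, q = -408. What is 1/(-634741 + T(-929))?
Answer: -1/635262 ≈ -1.5742e-6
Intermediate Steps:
T(E) = 408 + E (T(E) = E - 1*(-408) = E + 408 = 408 + E)
1/(-634741 + T(-929)) = 1/(-634741 + (408 - 929)) = 1/(-634741 - 521) = 1/(-635262) = -1/635262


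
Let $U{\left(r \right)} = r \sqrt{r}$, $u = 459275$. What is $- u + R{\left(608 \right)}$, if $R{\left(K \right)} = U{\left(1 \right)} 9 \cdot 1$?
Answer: $-459266$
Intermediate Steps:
$U{\left(r \right)} = r^{\frac{3}{2}}$
$R{\left(K \right)} = 9$ ($R{\left(K \right)} = 1^{\frac{3}{2}} \cdot 9 \cdot 1 = 1 \cdot 9 \cdot 1 = 9 \cdot 1 = 9$)
$- u + R{\left(608 \right)} = \left(-1\right) 459275 + 9 = -459275 + 9 = -459266$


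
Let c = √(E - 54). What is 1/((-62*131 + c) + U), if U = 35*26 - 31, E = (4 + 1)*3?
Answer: -7243/52461088 - I*√39/52461088 ≈ -0.00013806 - 1.1904e-7*I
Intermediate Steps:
E = 15 (E = 5*3 = 15)
c = I*√39 (c = √(15 - 54) = √(-39) = I*√39 ≈ 6.245*I)
U = 879 (U = 910 - 31 = 879)
1/((-62*131 + c) + U) = 1/((-62*131 + I*√39) + 879) = 1/((-8122 + I*√39) + 879) = 1/(-7243 + I*√39)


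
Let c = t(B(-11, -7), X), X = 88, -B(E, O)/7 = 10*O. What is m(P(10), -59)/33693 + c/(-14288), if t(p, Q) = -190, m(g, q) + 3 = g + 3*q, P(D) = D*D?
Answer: 138385/12668568 ≈ 0.010923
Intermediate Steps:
B(E, O) = -70*O
P(D) = D²
m(g, q) = -3 + g + 3*q (m(g, q) = -3 + (g + 3*q) = -3 + g + 3*q)
c = -190
m(P(10), -59)/33693 + c/(-14288) = (-3 + 10² + 3*(-59))/33693 - 190/(-14288) = (-3 + 100 - 177)*(1/33693) - 190*(-1/14288) = -80*1/33693 + 5/376 = -80/33693 + 5/376 = 138385/12668568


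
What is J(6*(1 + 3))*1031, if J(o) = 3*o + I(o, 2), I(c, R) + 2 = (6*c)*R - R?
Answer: 367036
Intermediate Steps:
I(c, R) = -2 - R + 6*R*c (I(c, R) = -2 + ((6*c)*R - R) = -2 + (6*R*c - R) = -2 + (-R + 6*R*c) = -2 - R + 6*R*c)
J(o) = -4 + 15*o (J(o) = 3*o + (-2 - 1*2 + 6*2*o) = 3*o + (-2 - 2 + 12*o) = 3*o + (-4 + 12*o) = -4 + 15*o)
J(6*(1 + 3))*1031 = (-4 + 15*(6*(1 + 3)))*1031 = (-4 + 15*(6*4))*1031 = (-4 + 15*24)*1031 = (-4 + 360)*1031 = 356*1031 = 367036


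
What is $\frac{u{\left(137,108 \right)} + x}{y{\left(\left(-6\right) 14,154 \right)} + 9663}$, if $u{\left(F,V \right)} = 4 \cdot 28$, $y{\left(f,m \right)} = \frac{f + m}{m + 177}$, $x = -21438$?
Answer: $- \frac{7058906}{3198523} \approx -2.2069$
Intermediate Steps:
$y{\left(f,m \right)} = \frac{f + m}{177 + m}$
$u{\left(F,V \right)} = 112$
$\frac{u{\left(137,108 \right)} + x}{y{\left(\left(-6\right) 14,154 \right)} + 9663} = \frac{112 - 21438}{\frac{\left(-6\right) 14 + 154}{177 + 154} + 9663} = - \frac{21326}{\frac{-84 + 154}{331} + 9663} = - \frac{21326}{\frac{1}{331} \cdot 70 + 9663} = - \frac{21326}{\frac{70}{331} + 9663} = - \frac{21326}{\frac{3198523}{331}} = \left(-21326\right) \frac{331}{3198523} = - \frac{7058906}{3198523}$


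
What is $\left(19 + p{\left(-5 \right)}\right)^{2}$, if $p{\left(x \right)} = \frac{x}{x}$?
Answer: $400$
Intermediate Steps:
$p{\left(x \right)} = 1$
$\left(19 + p{\left(-5 \right)}\right)^{2} = \left(19 + 1\right)^{2} = 20^{2} = 400$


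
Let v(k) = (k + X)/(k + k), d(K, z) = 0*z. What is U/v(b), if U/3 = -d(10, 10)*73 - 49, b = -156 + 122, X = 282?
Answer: 2499/62 ≈ 40.306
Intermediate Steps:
d(K, z) = 0
b = -34
U = -147 (U = 3*(-1*0*73 - 49) = 3*(0*73 - 49) = 3*(0 - 49) = 3*(-49) = -147)
v(k) = (282 + k)/(2*k) (v(k) = (k + 282)/(k + k) = (282 + k)/((2*k)) = (282 + k)*(1/(2*k)) = (282 + k)/(2*k))
U/v(b) = -147*(-68/(282 - 34)) = -147/((½)*(-1/34)*248) = -147/(-62/17) = -147*(-17/62) = 2499/62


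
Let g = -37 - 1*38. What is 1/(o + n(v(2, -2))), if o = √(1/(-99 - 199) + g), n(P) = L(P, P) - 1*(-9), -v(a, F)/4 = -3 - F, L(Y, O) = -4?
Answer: 1490/29801 - I*√6660598/29801 ≈ 0.049998 - 0.086602*I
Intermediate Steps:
v(a, F) = 12 + 4*F (v(a, F) = -4*(-3 - F) = 12 + 4*F)
g = -75 (g = -37 - 38 = -75)
n(P) = 5 (n(P) = -4 - 1*(-9) = -4 + 9 = 5)
o = I*√6660598/298 (o = √(1/(-99 - 199) - 75) = √(1/(-298) - 75) = √(-1/298 - 75) = √(-22351/298) = I*√6660598/298 ≈ 8.6604*I)
1/(o + n(v(2, -2))) = 1/(I*√6660598/298 + 5) = 1/(5 + I*√6660598/298)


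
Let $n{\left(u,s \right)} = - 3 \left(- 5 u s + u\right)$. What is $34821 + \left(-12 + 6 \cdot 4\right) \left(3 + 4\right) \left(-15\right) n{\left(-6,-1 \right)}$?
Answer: $-101259$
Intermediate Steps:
$n{\left(u,s \right)} = - 3 u + 15 s u$ ($n{\left(u,s \right)} = - 3 \left(- 5 s u + u\right) = - 3 \left(u - 5 s u\right) = - 3 u + 15 s u$)
$34821 + \left(-12 + 6 \cdot 4\right) \left(3 + 4\right) \left(-15\right) n{\left(-6,-1 \right)} = 34821 + \left(-12 + 6 \cdot 4\right) \left(3 + 4\right) \left(-15\right) 3 \left(-6\right) \left(-1 + 5 \left(-1\right)\right) = 34821 + \left(-12 + 24\right) 7 \left(-15\right) 3 \left(-6\right) \left(-1 - 5\right) = 34821 + 12 \cdot 7 \left(-15\right) 3 \left(-6\right) \left(-6\right) = 34821 + 84 \left(-15\right) 108 = 34821 - 136080 = -101259$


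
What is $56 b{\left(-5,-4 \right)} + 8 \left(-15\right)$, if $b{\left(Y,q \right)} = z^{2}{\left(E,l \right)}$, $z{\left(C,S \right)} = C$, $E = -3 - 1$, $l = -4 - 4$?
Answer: $776$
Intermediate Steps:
$l = -8$
$E = -4$ ($E = -3 - 1 = -4$)
$b{\left(Y,q \right)} = 16$ ($b{\left(Y,q \right)} = \left(-4\right)^{2} = 16$)
$56 b{\left(-5,-4 \right)} + 8 \left(-15\right) = 56 \cdot 16 + 8 \left(-15\right) = 896 - 120 = 776$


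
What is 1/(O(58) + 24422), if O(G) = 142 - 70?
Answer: 1/24494 ≈ 4.0826e-5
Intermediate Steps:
O(G) = 72
1/(O(58) + 24422) = 1/(72 + 24422) = 1/24494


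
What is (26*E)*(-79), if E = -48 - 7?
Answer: 112970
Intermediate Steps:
E = -55
(26*E)*(-79) = (26*(-55))*(-79) = -1430*(-79) = 112970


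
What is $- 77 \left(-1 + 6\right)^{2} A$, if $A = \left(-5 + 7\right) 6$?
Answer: $-23100$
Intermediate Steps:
$A = 12$ ($A = 2 \cdot 6 = 12$)
$- 77 \left(-1 + 6\right)^{2} A = - 77 \left(-1 + 6\right)^{2} \cdot 12 = - 77 \cdot 5^{2} \cdot 12 = \left(-77\right) 25 \cdot 12 = \left(-1925\right) 12 = -23100$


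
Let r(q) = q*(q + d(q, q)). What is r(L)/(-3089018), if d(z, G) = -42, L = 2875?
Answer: -8144875/3089018 ≈ -2.6367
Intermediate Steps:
r(q) = q*(-42 + q) (r(q) = q*(q - 42) = q*(-42 + q))
r(L)/(-3089018) = (2875*(-42 + 2875))/(-3089018) = (2875*2833)*(-1/3089018) = 8144875*(-1/3089018) = -8144875/3089018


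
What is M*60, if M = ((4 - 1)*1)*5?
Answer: 900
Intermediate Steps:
M = 15 (M = (3*1)*5 = 3*5 = 15)
M*60 = 15*60 = 900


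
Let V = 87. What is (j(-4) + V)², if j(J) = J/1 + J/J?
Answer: 7056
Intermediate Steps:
j(J) = 1 + J (j(J) = J*1 + 1 = J + 1 = 1 + J)
(j(-4) + V)² = ((1 - 4) + 87)² = (-3 + 87)² = 84² = 7056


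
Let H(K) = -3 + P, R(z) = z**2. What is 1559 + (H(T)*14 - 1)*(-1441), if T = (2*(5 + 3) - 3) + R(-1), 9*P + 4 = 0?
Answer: 652394/9 ≈ 72488.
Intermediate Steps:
P = -4/9 (P = -4/9 + (1/9)*0 = -4/9 + 0 = -4/9 ≈ -0.44444)
T = 14 (T = (2*(5 + 3) - 3) + (-1)**2 = (2*8 - 3) + 1 = (16 - 3) + 1 = 13 + 1 = 14)
H(K) = -31/9 (H(K) = -3 - 4/9 = -31/9)
1559 + (H(T)*14 - 1)*(-1441) = 1559 + (-31/9*14 - 1)*(-1441) = 1559 + (-434/9 - 1)*(-1441) = 1559 - 443/9*(-1441) = 1559 + 638363/9 = 652394/9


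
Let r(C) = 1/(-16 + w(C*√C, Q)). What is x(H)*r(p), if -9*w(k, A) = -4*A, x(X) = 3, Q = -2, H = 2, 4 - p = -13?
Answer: -27/152 ≈ -0.17763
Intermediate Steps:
p = 17 (p = 4 - 1*(-13) = 4 + 13 = 17)
w(k, A) = 4*A/9 (w(k, A) = -(-4)*A/9 = 4*A/9)
r(C) = -9/152 (r(C) = 1/(-16 + (4/9)*(-2)) = 1/(-16 - 8/9) = 1/(-152/9) = -9/152)
x(H)*r(p) = 3*(-9/152) = -27/152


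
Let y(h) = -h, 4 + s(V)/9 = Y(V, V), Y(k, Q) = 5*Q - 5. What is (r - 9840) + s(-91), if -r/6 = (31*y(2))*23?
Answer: -5460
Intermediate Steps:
Y(k, Q) = -5 + 5*Q
s(V) = -81 + 45*V (s(V) = -36 + 9*(-5 + 5*V) = -36 + (-45 + 45*V) = -81 + 45*V)
r = 8556 (r = -6*31*(-1*2)*23 = -6*31*(-2)*23 = -(-372)*23 = -6*(-1426) = 8556)
(r - 9840) + s(-91) = (8556 - 9840) + (-81 + 45*(-91)) = -1284 + (-81 - 4095) = -1284 - 4176 = -5460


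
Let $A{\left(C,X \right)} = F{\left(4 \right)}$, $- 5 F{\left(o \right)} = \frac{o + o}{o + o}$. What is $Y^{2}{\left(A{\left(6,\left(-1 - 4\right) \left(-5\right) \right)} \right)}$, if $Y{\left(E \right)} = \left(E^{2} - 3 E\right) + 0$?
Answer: $\frac{256}{625} \approx 0.4096$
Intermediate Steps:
$F{\left(o \right)} = - \frac{1}{5}$ ($F{\left(o \right)} = - \frac{\left(o + o\right) \frac{1}{o + o}}{5} = - \frac{2 o \frac{1}{2 o}}{5} = \left(- \frac{1}{5}\right) 1 = - \frac{1}{5}$)
$A{\left(C,X \right)} = - \frac{1}{5}$
$Y{\left(E \right)} = E^{2} - 3 E$
$Y^{2}{\left(A{\left(6,\left(-1 - 4\right) \left(-5\right) \right)} \right)} = \left(- \frac{-3 - \frac{1}{5}}{5}\right)^{2} = \left(\left(- \frac{1}{5}\right) \left(- \frac{16}{5}\right)\right)^{2} = \left(\frac{16}{25}\right)^{2} = \frac{256}{625}$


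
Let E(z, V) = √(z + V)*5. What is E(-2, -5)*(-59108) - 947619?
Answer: -947619 - 295540*I*√7 ≈ -9.4762e+5 - 7.8193e+5*I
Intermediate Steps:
E(z, V) = 5*√(V + z) (E(z, V) = √(V + z)*5 = 5*√(V + z))
E(-2, -5)*(-59108) - 947619 = (5*√(-5 - 2))*(-59108) - 947619 = (5*√(-7))*(-59108) - 947619 = (5*(I*√7))*(-59108) - 947619 = (5*I*√7)*(-59108) - 947619 = -295540*I*√7 - 947619 = -947619 - 295540*I*√7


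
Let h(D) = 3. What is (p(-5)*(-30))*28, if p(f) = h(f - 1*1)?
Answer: -2520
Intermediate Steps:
p(f) = 3
(p(-5)*(-30))*28 = (3*(-30))*28 = -90*28 = -2520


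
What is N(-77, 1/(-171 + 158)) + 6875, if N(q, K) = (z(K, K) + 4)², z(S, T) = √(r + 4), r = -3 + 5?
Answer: 6897 + 8*√6 ≈ 6916.6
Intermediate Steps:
r = 2
z(S, T) = √6 (z(S, T) = √(2 + 4) = √6)
N(q, K) = (4 + √6)² (N(q, K) = (√6 + 4)² = (4 + √6)²)
N(-77, 1/(-171 + 158)) + 6875 = (4 + √6)² + 6875 = 6875 + (4 + √6)²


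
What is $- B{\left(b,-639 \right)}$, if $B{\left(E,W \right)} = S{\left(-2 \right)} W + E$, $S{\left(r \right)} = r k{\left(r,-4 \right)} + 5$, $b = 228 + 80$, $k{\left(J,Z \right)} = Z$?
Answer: $7999$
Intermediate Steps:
$b = 308$
$S{\left(r \right)} = 5 - 4 r$ ($S{\left(r \right)} = r \left(-4\right) + 5 = - 4 r + 5 = 5 - 4 r$)
$B{\left(E,W \right)} = E + 13 W$ ($B{\left(E,W \right)} = \left(5 - -8\right) W + E = \left(5 + 8\right) W + E = 13 W + E = E + 13 W$)
$- B{\left(b,-639 \right)} = - (308 + 13 \left(-639\right)) = - (308 - 8307) = \left(-1\right) \left(-7999\right) = 7999$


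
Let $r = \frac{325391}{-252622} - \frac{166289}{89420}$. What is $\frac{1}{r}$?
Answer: $- \frac{11294729620}{35552361489} \approx -0.31769$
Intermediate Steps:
$r = - \frac{35552361489}{11294729620}$ ($r = 325391 \left(- \frac{1}{252622}\right) - \frac{166289}{89420} = - \frac{325391}{252622} - \frac{166289}{89420} = - \frac{35552361489}{11294729620} \approx -3.1477$)
$\frac{1}{r} = \frac{1}{- \frac{35552361489}{11294729620}} = - \frac{11294729620}{35552361489}$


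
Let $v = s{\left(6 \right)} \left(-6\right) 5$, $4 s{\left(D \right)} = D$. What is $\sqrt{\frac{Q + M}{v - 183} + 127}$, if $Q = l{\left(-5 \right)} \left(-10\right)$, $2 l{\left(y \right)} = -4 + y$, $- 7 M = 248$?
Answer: $\frac{5 \sqrt{3233895}}{798} \approx 11.268$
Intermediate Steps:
$M = - \frac{248}{7}$ ($M = \left(- \frac{1}{7}\right) 248 = - \frac{248}{7} \approx -35.429$)
$s{\left(D \right)} = \frac{D}{4}$
$v = -45$ ($v = \frac{1}{4} \cdot 6 \left(-6\right) 5 = \frac{3}{2} \left(-6\right) 5 = \left(-9\right) 5 = -45$)
$l{\left(y \right)} = -2 + \frac{y}{2}$ ($l{\left(y \right)} = \frac{-4 + y}{2} = -2 + \frac{y}{2}$)
$Q = 45$ ($Q = \left(-2 + \frac{1}{2} \left(-5\right)\right) \left(-10\right) = \left(-2 - \frac{5}{2}\right) \left(-10\right) = \left(- \frac{9}{2}\right) \left(-10\right) = 45$)
$\sqrt{\frac{Q + M}{v - 183} + 127} = \sqrt{\frac{45 - \frac{248}{7}}{-45 - 183} + 127} = \sqrt{\frac{67}{7 \left(-228\right)} + 127} = \sqrt{\frac{67}{7} \left(- \frac{1}{228}\right) + 127} = \sqrt{- \frac{67}{1596} + 127} = \sqrt{\frac{202625}{1596}} = \frac{5 \sqrt{3233895}}{798}$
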